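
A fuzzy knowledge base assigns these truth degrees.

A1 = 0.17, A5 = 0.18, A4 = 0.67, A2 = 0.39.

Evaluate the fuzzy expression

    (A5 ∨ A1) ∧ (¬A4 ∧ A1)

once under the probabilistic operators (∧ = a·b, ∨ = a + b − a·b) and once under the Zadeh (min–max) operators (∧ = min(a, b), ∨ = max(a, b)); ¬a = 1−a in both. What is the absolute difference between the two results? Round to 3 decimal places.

0.152

Under probabilistic:
  A5 ∨ A1 = a + b − a·b on (0.1800, 0.1700) = 0.3194
  ¬A4 = 1 − 0.6700 = 0.3300
  ¬A4 ∧ A1 = a·b on (0.3300, 0.1700) = 0.0561
  (A5 ∨ A1) ∧ (¬A4 ∧ A1) = a·b on (0.3194, 0.0561) = 0.0179
  → value = 0.0179
Under Zadeh (min–max):
  A5 ∨ A1 = max(a, b) on (0.18, 0.17) = 0.18
  ¬A4 = 1 − 0.67 = 0.33
  ¬A4 ∧ A1 = min(a, b) on (0.33, 0.17) = 0.17
  (A5 ∨ A1) ∧ (¬A4 ∧ A1) = min(a, b) on (0.18, 0.17) = 0.17
  → value = 0.1700
|0.0179 − 0.1700| = 0.152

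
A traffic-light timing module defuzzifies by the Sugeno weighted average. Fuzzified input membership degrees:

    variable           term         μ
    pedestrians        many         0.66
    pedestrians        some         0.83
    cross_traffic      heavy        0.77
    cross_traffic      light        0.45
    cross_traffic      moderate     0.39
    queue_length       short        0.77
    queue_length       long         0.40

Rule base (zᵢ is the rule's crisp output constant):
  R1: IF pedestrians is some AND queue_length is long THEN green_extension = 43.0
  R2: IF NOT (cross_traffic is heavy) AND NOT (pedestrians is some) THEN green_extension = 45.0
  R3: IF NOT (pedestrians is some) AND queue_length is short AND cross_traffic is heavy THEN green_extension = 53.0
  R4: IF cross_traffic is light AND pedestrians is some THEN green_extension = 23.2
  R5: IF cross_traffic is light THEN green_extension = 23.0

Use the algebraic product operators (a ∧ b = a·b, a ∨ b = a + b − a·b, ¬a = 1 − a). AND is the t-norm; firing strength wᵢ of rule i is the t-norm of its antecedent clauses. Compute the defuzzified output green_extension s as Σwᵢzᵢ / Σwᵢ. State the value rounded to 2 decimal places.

31.18

R1 (z=43.0): some=0.83, long=0.40; AND[a·b] → w = 0.3320
R2 (z=45.0): ¬heavy=1−0.77=0.23, ¬some=1−0.83=0.17; AND[a·b] → w = 0.0391
R3 (z=53.0): ¬some=1−0.83=0.17, short=0.77, heavy=0.77; AND[a·b] → w = 0.1008
R4 (z=23.2): light=0.45, some=0.83; AND[a·b] → w = 0.3735
R5 (z=23.0): light=0.45 → w = 0.4500
Weighted average = (0.3320·43.0 + 0.0391·45.0 + 0.1008·53.0 + 0.3735·23.2 + 0.4500·23.0) / (0.3320 + 0.0391 + 0.1008 + 0.3735 + 0.4500)
  = 40.3927 / 1.2954 = 31.18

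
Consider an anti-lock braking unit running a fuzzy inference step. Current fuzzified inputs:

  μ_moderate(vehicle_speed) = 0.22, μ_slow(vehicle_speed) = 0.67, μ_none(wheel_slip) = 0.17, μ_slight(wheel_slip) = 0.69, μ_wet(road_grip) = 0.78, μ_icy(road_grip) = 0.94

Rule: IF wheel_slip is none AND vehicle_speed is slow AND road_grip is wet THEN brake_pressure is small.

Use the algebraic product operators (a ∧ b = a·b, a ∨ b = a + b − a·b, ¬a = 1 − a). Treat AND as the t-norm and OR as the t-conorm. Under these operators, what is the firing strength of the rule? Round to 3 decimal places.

firing strength: none=0.17, slow=0.67, wet=0.78; AND[a·b] → w = 0.0888

0.089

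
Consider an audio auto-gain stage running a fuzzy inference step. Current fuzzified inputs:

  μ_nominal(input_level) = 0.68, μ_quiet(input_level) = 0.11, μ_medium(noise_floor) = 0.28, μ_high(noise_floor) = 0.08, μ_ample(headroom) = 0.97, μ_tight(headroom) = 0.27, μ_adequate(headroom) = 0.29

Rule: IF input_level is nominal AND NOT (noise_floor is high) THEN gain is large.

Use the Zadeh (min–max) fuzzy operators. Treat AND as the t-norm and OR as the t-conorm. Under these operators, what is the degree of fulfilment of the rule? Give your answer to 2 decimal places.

0.68

firing strength: nominal=0.68, ¬high=1−0.08=0.92; AND[min(a, b)] → w = 0.68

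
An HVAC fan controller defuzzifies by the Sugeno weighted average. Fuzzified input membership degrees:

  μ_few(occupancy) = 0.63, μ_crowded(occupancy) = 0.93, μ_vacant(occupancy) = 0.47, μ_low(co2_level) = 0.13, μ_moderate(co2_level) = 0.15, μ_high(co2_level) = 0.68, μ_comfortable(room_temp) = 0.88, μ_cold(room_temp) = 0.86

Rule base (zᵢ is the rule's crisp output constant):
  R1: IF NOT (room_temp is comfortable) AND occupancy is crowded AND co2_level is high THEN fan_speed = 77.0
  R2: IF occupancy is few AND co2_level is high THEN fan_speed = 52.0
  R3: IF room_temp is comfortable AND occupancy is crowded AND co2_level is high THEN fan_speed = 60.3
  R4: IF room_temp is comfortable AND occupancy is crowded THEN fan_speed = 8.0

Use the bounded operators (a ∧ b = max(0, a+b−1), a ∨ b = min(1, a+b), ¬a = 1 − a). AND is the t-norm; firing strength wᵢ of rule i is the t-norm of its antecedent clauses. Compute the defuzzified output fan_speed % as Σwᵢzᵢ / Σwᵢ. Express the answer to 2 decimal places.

32.39

R1 (z=77.0): ¬comfortable=1−0.88=0.12, crowded=0.93, high=0.68; AND[max(0, a+b−1)] → w = 0.00
R2 (z=52.0): few=0.63, high=0.68; AND[max(0, a+b−1)] → w = 0.31
R3 (z=60.3): comfortable=0.88, crowded=0.93, high=0.68; AND[max(0, a+b−1)] → w = 0.49
R4 (z=8.0): comfortable=0.88, crowded=0.93; AND[max(0, a+b−1)] → w = 0.81
Weighted average = (0.00·77.0 + 0.31·52.0 + 0.49·60.3 + 0.81·8.0) / (0.00 + 0.31 + 0.49 + 0.81)
  = 52.1470 / 1.6100 = 32.39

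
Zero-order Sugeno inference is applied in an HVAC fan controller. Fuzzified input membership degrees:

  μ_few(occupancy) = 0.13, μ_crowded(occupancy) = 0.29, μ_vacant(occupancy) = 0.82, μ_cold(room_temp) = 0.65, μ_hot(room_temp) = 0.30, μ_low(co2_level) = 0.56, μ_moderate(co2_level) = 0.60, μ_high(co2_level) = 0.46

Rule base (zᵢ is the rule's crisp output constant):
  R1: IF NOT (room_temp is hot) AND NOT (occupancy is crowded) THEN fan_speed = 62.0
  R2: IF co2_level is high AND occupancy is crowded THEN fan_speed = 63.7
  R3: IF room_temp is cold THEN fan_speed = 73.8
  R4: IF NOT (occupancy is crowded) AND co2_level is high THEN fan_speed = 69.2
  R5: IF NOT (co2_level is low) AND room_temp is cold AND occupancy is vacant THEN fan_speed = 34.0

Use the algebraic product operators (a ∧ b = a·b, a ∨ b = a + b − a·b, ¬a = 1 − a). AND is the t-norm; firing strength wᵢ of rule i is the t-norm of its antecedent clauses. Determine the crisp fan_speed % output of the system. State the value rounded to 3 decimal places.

63.999

R1 (z=62.0): ¬hot=1−0.30=0.70, ¬crowded=1−0.29=0.71; AND[a·b] → w = 0.4970
R2 (z=63.7): high=0.46, crowded=0.29; AND[a·b] → w = 0.1334
R3 (z=73.8): cold=0.65 → w = 0.6500
R4 (z=69.2): ¬crowded=1−0.29=0.71, high=0.46; AND[a·b] → w = 0.3266
R5 (z=34.0): ¬low=1−0.56=0.44, cold=0.65, vacant=0.82; AND[a·b] → w = 0.2345
Weighted average = (0.4970·62.0 + 0.1334·63.7 + 0.6500·73.8 + 0.3266·69.2 + 0.2345·34.0) / (0.4970 + 0.1334 + 0.6500 + 0.3266 + 0.2345)
  = 117.8560 / 1.8415 = 63.999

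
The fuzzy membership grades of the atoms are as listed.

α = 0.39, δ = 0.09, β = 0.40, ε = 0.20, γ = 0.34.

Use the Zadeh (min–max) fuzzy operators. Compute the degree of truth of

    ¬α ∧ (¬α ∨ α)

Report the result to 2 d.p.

¬α = 1 − 0.39 = 0.61
¬α = 1 − 0.39 = 0.61
¬α ∨ α = max(a, b) on (0.61, 0.39) = 0.61
¬α ∧ (¬α ∨ α) = min(a, b) on (0.61, 0.61) = 0.61

0.61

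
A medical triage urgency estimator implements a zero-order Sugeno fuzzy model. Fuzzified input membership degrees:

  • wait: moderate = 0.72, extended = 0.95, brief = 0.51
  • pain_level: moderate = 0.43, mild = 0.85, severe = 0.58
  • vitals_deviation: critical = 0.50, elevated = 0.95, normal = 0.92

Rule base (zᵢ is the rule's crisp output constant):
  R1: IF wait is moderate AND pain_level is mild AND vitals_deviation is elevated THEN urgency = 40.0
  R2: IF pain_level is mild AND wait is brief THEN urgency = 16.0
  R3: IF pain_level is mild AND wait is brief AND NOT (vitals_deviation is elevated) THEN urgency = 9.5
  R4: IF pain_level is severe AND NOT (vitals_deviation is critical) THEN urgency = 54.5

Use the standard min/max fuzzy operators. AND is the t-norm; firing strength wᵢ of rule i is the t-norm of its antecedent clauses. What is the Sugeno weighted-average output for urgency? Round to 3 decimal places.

36.340

R1 (z=40.0): moderate=0.72, mild=0.85, elevated=0.95; AND[min(a, b)] → w = 0.72
R2 (z=16.0): mild=0.85, brief=0.51; AND[min(a, b)] → w = 0.51
R3 (z=9.5): mild=0.85, brief=0.51, ¬elevated=1−0.95=0.05; AND[min(a, b)] → w = 0.05
R4 (z=54.5): severe=0.58, ¬critical=1−0.50=0.50; AND[min(a, b)] → w = 0.50
Weighted average = (0.72·40.0 + 0.51·16.0 + 0.05·9.5 + 0.50·54.5) / (0.72 + 0.51 + 0.05 + 0.50)
  = 64.6850 / 1.7800 = 36.340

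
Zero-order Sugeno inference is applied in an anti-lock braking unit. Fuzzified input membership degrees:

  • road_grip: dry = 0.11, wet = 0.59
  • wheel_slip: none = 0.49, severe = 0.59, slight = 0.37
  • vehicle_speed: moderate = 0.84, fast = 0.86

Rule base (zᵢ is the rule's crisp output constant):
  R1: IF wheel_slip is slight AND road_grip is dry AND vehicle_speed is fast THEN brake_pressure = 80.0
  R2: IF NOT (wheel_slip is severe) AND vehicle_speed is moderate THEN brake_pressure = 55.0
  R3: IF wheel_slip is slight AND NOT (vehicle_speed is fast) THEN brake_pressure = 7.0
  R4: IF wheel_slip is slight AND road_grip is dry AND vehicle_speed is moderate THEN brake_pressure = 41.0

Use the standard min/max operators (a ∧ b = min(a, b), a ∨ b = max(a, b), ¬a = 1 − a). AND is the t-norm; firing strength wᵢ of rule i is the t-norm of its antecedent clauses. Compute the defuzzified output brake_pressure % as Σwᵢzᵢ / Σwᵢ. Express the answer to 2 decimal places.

R1 (z=80.0): slight=0.37, dry=0.11, fast=0.86; AND[min(a, b)] → w = 0.11
R2 (z=55.0): ¬severe=1−0.59=0.41, moderate=0.84; AND[min(a, b)] → w = 0.41
R3 (z=7.0): slight=0.37, ¬fast=1−0.86=0.14; AND[min(a, b)] → w = 0.14
R4 (z=41.0): slight=0.37, dry=0.11, moderate=0.84; AND[min(a, b)] → w = 0.11
Weighted average = (0.11·80.0 + 0.41·55.0 + 0.14·7.0 + 0.11·41.0) / (0.11 + 0.41 + 0.14 + 0.11)
  = 36.8400 / 0.7700 = 47.84

47.84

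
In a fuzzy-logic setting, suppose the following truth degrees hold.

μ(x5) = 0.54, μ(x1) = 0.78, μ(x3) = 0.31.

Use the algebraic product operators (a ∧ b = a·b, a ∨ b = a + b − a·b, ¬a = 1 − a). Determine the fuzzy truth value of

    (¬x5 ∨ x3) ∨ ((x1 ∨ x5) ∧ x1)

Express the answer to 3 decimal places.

¬x5 = 1 − 0.5400 = 0.4600
¬x5 ∨ x3 = a + b − a·b on (0.4600, 0.3100) = 0.6274
x1 ∨ x5 = a + b − a·b on (0.7800, 0.5400) = 0.8988
(x1 ∨ x5) ∧ x1 = a·b on (0.8988, 0.7800) = 0.7011
(¬x5 ∨ x3) ∨ ((x1 ∨ x5) ∧ x1) = a + b − a·b on (0.6274, 0.7011) = 0.8886

0.889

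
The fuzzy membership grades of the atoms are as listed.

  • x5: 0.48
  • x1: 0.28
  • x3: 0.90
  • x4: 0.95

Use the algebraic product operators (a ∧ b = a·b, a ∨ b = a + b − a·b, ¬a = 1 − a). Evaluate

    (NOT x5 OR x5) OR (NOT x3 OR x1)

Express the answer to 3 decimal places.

0.838

NOT x5 = 1 − 0.4800 = 0.5200
NOT x5 OR x5 = a + b − a·b on (0.5200, 0.4800) = 0.7504
NOT x3 = 1 − 0.9000 = 0.1000
NOT x3 OR x1 = a + b − a·b on (0.1000, 0.2800) = 0.3520
(NOT x5 OR x5) OR (NOT x3 OR x1) = a + b − a·b on (0.7504, 0.3520) = 0.8383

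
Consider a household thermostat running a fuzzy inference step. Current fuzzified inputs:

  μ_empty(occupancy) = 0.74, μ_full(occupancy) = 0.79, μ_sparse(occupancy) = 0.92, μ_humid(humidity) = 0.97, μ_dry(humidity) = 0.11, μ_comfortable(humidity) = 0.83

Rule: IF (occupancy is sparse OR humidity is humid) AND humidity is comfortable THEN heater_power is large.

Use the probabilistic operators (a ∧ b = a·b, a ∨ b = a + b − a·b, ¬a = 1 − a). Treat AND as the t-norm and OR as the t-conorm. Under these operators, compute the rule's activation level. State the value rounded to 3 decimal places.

firing strength: (sparse=0.92 OR humid=0.97) = 0.9976; AND[a·b] with comfortable=0.83 → w = 0.8280

0.828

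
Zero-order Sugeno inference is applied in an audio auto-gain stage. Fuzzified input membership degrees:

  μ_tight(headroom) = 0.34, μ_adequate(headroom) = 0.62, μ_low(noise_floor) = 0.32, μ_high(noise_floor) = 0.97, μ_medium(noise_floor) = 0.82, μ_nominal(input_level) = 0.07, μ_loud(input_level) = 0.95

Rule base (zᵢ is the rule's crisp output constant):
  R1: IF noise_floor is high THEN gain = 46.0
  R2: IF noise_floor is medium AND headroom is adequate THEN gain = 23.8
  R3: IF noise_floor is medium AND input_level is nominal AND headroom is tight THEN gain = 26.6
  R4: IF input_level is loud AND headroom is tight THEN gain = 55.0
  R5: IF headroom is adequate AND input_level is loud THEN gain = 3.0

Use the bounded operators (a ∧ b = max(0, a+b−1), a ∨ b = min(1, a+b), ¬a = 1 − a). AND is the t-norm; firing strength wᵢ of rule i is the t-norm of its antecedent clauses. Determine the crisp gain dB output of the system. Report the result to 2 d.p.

32.05

R1 (z=46.0): high=0.97 → w = 0.97
R2 (z=23.8): medium=0.82, adequate=0.62; AND[max(0, a+b−1)] → w = 0.44
R3 (z=26.6): medium=0.82, nominal=0.07, tight=0.34; AND[max(0, a+b−1)] → w = 0.00
R4 (z=55.0): loud=0.95, tight=0.34; AND[max(0, a+b−1)] → w = 0.29
R5 (z=3.0): adequate=0.62, loud=0.95; AND[max(0, a+b−1)] → w = 0.57
Weighted average = (0.97·46.0 + 0.44·23.8 + 0.00·26.6 + 0.29·55.0 + 0.57·3.0) / (0.97 + 0.44 + 0.00 + 0.29 + 0.57)
  = 72.7520 / 2.2700 = 32.05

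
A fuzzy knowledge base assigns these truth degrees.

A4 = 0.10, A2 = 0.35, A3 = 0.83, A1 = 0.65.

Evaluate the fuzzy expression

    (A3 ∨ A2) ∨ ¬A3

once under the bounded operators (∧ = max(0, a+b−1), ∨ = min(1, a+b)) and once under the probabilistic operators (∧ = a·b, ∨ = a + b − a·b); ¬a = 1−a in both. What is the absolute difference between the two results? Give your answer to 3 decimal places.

0.092

Under bounded:
  A3 ∨ A2 = min(1, a+b) on (0.83, 0.35) = 1.00
  ¬A3 = 1 − 0.83 = 0.17
  (A3 ∨ A2) ∨ ¬A3 = min(1, a+b) on (1.00, 0.17) = 1.00
  → value = 1.0000
Under probabilistic:
  A3 ∨ A2 = a + b − a·b on (0.8300, 0.3500) = 0.8895
  ¬A3 = 1 − 0.8300 = 0.1700
  (A3 ∨ A2) ∨ ¬A3 = a + b − a·b on (0.8895, 0.1700) = 0.9083
  → value = 0.9083
|1.0000 − 0.9083| = 0.092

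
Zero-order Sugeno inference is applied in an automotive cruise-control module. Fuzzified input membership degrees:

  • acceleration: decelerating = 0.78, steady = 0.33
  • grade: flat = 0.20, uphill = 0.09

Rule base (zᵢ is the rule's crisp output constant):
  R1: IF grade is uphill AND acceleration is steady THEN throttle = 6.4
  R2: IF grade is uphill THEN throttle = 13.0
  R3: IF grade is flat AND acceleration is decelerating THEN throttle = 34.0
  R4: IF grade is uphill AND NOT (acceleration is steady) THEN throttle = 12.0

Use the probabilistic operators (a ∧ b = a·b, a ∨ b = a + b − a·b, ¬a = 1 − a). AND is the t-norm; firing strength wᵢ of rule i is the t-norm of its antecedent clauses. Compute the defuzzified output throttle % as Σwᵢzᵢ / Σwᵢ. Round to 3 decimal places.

R1 (z=6.4): uphill=0.09, steady=0.33; AND[a·b] → w = 0.0297
R2 (z=13.0): uphill=0.09 → w = 0.0900
R3 (z=34.0): flat=0.20, decelerating=0.78; AND[a·b] → w = 0.1560
R4 (z=12.0): uphill=0.09, ¬steady=1−0.33=0.67; AND[a·b] → w = 0.0603
Weighted average = (0.0297·6.4 + 0.0900·13.0 + 0.1560·34.0 + 0.0603·12.0) / (0.0297 + 0.0900 + 0.1560 + 0.0603)
  = 7.3877 / 0.3360 = 21.987

21.987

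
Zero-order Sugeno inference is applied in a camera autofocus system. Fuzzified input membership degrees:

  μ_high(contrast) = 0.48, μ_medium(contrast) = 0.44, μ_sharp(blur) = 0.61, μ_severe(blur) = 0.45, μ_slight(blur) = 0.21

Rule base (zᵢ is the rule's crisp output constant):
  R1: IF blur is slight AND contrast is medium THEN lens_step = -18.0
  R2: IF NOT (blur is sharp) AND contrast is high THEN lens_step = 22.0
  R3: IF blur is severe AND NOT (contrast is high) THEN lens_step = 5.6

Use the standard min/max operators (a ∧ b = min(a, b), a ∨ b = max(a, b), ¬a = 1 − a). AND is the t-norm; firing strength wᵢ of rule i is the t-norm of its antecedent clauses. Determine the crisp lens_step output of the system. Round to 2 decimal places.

6.97

R1 (z=-18.0): slight=0.21, medium=0.44; AND[min(a, b)] → w = 0.21
R2 (z=22.0): ¬sharp=1−0.61=0.39, high=0.48; AND[min(a, b)] → w = 0.39
R3 (z=5.6): severe=0.45, ¬high=1−0.48=0.52; AND[min(a, b)] → w = 0.45
Weighted average = (0.21·-18.0 + 0.39·22.0 + 0.45·5.6) / (0.21 + 0.39 + 0.45)
  = 7.3200 / 1.0500 = 6.97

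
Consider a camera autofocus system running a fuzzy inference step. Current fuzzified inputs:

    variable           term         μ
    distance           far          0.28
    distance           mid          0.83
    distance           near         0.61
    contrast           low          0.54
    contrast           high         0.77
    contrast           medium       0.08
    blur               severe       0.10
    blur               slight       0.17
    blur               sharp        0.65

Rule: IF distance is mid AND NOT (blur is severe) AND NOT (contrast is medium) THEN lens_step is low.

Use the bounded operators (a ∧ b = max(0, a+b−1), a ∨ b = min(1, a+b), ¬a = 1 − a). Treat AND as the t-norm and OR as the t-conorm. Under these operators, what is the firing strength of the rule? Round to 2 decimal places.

firing strength: mid=0.83, ¬severe=1−0.10=0.90, ¬medium=1−0.08=0.92; AND[max(0, a+b−1)] → w = 0.65

0.65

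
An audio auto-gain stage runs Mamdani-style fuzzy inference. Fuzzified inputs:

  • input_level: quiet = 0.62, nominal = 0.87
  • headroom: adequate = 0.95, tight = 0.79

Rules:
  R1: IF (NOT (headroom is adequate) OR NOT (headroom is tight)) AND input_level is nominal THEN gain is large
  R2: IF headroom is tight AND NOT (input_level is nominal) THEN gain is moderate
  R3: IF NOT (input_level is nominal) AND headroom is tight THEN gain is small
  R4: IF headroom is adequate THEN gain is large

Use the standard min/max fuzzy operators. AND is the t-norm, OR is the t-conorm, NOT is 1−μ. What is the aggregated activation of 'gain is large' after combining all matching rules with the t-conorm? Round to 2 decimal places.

R1: (¬adequate=1−0.95=0.05 OR ¬tight=1−0.79=0.21) = 0.21; AND[min(a, b)] with nominal=0.87 → w = 0.21
R2: tight=0.79, ¬nominal=1−0.87=0.13; AND[min(a, b)] → w = 0.13
R3: ¬nominal=1−0.87=0.13, tight=0.79; AND[min(a, b)] → w = 0.13
R4: adequate=0.95 → w = 0.95
Rules with consequent 'large': {R1, R4} → strengths 0.21, 0.95
Aggregate via t-conorm [max(a, b)]: 0.95

0.95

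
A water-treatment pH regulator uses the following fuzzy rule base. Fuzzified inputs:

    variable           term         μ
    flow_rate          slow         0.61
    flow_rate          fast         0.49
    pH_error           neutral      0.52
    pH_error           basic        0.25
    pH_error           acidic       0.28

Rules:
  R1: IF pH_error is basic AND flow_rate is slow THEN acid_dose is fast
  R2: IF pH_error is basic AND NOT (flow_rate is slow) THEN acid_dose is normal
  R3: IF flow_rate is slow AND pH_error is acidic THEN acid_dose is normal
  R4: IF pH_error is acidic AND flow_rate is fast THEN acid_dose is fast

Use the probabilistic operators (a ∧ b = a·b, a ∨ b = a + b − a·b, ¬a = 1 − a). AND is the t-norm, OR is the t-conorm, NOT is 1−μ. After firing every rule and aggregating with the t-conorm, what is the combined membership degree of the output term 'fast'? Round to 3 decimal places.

R1: basic=0.25, slow=0.61; AND[a·b] → w = 0.1525
R2: basic=0.25, ¬slow=1−0.61=0.39; AND[a·b] → w = 0.0975
R3: slow=0.61, acidic=0.28; AND[a·b] → w = 0.1708
R4: acidic=0.28, fast=0.49; AND[a·b] → w = 0.1372
Rules with consequent 'fast': {R1, R4} → strengths 0.1525, 0.1372
Aggregate via t-conorm [a + b − a·b]: 0.2688

0.269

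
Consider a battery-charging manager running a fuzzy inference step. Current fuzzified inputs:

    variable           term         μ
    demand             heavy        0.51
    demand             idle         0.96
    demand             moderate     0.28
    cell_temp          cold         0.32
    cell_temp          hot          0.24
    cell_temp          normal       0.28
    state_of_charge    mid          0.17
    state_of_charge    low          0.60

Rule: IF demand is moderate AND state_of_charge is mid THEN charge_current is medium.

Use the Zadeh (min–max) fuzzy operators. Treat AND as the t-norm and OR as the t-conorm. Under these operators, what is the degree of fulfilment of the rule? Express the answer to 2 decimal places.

firing strength: moderate=0.28, mid=0.17; AND[min(a, b)] → w = 0.17

0.17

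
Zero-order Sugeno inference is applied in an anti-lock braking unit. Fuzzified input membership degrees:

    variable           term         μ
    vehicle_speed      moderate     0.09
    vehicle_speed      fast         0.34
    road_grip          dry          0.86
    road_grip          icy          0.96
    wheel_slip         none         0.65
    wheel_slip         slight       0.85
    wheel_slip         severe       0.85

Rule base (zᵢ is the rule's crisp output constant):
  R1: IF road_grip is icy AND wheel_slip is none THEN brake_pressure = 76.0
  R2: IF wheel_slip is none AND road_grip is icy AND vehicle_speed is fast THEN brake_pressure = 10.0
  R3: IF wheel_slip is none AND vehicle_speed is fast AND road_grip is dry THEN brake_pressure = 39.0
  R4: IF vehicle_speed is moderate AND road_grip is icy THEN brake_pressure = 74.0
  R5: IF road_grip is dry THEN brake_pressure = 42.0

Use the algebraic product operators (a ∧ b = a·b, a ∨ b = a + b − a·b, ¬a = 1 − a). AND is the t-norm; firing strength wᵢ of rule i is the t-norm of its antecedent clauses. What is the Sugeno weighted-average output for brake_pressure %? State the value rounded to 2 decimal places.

50.43

R1 (z=76.0): icy=0.96, none=0.65; AND[a·b] → w = 0.6240
R2 (z=10.0): none=0.65, icy=0.96, fast=0.34; AND[a·b] → w = 0.2122
R3 (z=39.0): none=0.65, fast=0.34, dry=0.86; AND[a·b] → w = 0.1901
R4 (z=74.0): moderate=0.09, icy=0.96; AND[a·b] → w = 0.0864
R5 (z=42.0): dry=0.86 → w = 0.8600
Weighted average = (0.6240·76.0 + 0.2122·10.0 + 0.1901·39.0 + 0.0864·74.0 + 0.8600·42.0) / (0.6240 + 0.2122 + 0.1901 + 0.0864 + 0.8600)
  = 99.4715 / 1.9726 = 50.43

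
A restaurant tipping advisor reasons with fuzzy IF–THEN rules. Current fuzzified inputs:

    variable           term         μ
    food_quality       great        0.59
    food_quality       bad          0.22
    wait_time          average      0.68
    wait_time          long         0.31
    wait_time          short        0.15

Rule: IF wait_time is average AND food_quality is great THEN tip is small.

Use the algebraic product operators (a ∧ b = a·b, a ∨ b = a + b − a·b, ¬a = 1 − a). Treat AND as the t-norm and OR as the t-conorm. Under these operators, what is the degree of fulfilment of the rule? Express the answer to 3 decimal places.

firing strength: average=0.68, great=0.59; AND[a·b] → w = 0.4012

0.401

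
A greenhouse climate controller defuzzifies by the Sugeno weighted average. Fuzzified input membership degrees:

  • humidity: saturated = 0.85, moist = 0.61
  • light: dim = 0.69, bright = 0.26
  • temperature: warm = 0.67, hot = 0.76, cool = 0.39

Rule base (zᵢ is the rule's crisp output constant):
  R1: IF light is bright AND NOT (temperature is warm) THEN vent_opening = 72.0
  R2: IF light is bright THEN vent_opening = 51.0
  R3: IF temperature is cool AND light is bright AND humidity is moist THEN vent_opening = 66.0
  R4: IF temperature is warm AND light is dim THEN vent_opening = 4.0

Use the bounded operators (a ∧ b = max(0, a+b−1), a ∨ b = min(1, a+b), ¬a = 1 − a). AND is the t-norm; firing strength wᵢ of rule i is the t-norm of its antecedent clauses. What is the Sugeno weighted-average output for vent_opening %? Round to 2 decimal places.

23.71

R1 (z=72.0): bright=0.26, ¬warm=1−0.67=0.33; AND[max(0, a+b−1)] → w = 0.00
R2 (z=51.0): bright=0.26 → w = 0.26
R3 (z=66.0): cool=0.39, bright=0.26, moist=0.61; AND[max(0, a+b−1)] → w = 0.00
R4 (z=4.0): warm=0.67, dim=0.69; AND[max(0, a+b−1)] → w = 0.36
Weighted average = (0.00·72.0 + 0.26·51.0 + 0.00·66.0 + 0.36·4.0) / (0.00 + 0.26 + 0.00 + 0.36)
  = 14.7000 / 0.6200 = 23.71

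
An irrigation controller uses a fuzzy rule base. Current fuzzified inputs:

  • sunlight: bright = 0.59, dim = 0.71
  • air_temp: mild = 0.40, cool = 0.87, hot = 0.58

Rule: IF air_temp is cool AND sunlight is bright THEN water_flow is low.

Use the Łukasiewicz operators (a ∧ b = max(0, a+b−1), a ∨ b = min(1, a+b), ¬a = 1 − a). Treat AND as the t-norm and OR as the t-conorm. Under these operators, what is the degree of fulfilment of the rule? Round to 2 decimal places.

0.46

firing strength: cool=0.87, bright=0.59; AND[max(0, a+b−1)] → w = 0.46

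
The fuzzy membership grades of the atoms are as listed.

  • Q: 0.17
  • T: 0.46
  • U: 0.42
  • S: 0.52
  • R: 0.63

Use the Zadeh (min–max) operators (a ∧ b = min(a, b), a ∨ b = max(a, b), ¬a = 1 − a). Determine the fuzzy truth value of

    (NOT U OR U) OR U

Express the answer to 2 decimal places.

0.58

NOT U = 1 − 0.42 = 0.58
NOT U OR U = max(a, b) on (0.58, 0.42) = 0.58
(NOT U OR U) OR U = max(a, b) on (0.58, 0.42) = 0.58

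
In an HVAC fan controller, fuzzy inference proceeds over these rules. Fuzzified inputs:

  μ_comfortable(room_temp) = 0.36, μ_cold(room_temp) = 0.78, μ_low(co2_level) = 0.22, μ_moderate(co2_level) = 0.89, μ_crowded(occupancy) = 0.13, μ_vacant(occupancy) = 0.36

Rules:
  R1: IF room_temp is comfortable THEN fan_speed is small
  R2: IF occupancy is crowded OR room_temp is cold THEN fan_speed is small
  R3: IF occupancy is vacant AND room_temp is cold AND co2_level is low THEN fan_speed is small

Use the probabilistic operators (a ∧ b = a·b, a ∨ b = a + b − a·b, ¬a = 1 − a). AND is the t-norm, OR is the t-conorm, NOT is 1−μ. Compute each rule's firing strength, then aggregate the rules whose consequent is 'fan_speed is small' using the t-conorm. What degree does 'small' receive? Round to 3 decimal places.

R1: comfortable=0.36 → w = 0.3600
R2: crowded=0.13, cold=0.78; OR[a + b − a·b] → w = 0.8086
R3: vacant=0.36, cold=0.78, low=0.22; AND[a·b] → w = 0.0618
Rules with consequent 'small': {R1, R2, R3} → strengths 0.3600, 0.8086, 0.0618
Aggregate via t-conorm [a + b − a·b]: 0.8851

0.885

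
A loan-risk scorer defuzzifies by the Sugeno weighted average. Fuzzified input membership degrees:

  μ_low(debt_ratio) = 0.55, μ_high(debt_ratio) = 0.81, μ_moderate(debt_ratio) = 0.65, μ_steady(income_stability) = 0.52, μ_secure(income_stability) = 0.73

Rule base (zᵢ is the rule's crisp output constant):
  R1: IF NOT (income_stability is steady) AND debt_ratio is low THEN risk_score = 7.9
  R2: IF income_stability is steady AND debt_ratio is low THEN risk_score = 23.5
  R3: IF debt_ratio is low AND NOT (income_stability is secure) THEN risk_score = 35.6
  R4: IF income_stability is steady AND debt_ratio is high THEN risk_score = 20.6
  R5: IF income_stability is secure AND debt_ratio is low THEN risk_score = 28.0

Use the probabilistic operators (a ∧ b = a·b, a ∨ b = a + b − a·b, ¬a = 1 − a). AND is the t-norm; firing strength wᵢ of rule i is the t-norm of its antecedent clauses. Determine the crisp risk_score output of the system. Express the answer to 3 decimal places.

R1 (z=7.9): ¬steady=1−0.52=0.48, low=0.55; AND[a·b] → w = 0.2640
R2 (z=23.5): steady=0.52, low=0.55; AND[a·b] → w = 0.2860
R3 (z=35.6): low=0.55, ¬secure=1−0.73=0.27; AND[a·b] → w = 0.1485
R4 (z=20.6): steady=0.52, high=0.81; AND[a·b] → w = 0.4212
R5 (z=28.0): secure=0.73, low=0.55; AND[a·b] → w = 0.4015
Weighted average = (0.2640·7.9 + 0.2860·23.5 + 0.1485·35.6 + 0.4212·20.6 + 0.4015·28.0) / (0.2640 + 0.2860 + 0.1485 + 0.4212 + 0.4015)
  = 34.0119 / 1.5212 = 22.359

22.359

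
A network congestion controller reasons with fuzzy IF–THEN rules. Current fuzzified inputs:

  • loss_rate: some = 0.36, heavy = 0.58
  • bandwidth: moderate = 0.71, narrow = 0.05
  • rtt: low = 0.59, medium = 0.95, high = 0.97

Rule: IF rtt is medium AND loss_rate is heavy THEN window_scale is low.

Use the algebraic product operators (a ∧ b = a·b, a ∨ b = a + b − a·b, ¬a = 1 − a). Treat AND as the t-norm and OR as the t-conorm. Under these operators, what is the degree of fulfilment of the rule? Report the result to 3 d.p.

firing strength: medium=0.95, heavy=0.58; AND[a·b] → w = 0.5510

0.551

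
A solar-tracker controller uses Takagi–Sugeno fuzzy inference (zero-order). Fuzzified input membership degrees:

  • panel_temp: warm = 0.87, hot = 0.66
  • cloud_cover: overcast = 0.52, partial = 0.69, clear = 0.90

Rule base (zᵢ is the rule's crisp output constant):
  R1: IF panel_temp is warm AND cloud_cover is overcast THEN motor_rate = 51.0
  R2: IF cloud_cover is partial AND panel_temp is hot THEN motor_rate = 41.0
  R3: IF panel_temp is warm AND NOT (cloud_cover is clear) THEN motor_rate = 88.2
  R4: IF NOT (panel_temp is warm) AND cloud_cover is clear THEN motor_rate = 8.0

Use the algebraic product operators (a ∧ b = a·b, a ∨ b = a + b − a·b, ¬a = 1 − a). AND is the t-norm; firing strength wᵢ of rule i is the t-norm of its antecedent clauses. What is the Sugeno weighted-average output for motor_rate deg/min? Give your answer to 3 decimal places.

45.290

R1 (z=51.0): warm=0.87, overcast=0.52; AND[a·b] → w = 0.4524
R2 (z=41.0): partial=0.69, hot=0.66; AND[a·b] → w = 0.4554
R3 (z=88.2): warm=0.87, ¬clear=1−0.90=0.10; AND[a·b] → w = 0.0870
R4 (z=8.0): ¬warm=1−0.87=0.13, clear=0.90; AND[a·b] → w = 0.1170
Weighted average = (0.4524·51.0 + 0.4554·41.0 + 0.0870·88.2 + 0.1170·8.0) / (0.4524 + 0.4554 + 0.0870 + 0.1170)
  = 50.3532 / 1.1118 = 45.290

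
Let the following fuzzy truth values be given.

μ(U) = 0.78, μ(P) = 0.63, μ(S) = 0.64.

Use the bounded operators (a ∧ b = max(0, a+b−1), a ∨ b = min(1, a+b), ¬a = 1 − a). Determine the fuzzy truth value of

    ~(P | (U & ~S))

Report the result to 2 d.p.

0.23

~S = 1 − 0.64 = 0.36
U & ~S = max(0, a+b−1) on (0.78, 0.36) = 0.14
P | (U & ~S) = min(1, a+b) on (0.63, 0.14) = 0.77
~(P | (U & ~S)) = 1 − 0.77 = 0.23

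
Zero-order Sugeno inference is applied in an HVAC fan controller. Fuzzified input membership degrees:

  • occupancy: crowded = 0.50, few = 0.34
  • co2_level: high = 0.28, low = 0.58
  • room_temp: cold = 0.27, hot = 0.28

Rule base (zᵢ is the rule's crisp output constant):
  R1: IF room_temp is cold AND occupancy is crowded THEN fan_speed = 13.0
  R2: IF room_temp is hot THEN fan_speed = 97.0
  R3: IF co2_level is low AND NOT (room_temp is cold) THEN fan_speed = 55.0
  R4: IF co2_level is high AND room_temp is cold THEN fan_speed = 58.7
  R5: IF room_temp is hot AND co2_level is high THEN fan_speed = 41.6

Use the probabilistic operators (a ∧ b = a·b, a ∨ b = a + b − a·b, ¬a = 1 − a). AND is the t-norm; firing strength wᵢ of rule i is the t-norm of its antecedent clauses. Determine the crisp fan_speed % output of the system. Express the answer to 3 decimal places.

60.360

R1 (z=13.0): cold=0.27, crowded=0.50; AND[a·b] → w = 0.1350
R2 (z=97.0): hot=0.28 → w = 0.2800
R3 (z=55.0): low=0.58, ¬cold=1−0.27=0.73; AND[a·b] → w = 0.4234
R4 (z=58.7): high=0.28, cold=0.27; AND[a·b] → w = 0.0756
R5 (z=41.6): hot=0.28, high=0.28; AND[a·b] → w = 0.0784
Weighted average = (0.1350·13.0 + 0.2800·97.0 + 0.4234·55.0 + 0.0756·58.7 + 0.0784·41.6) / (0.1350 + 0.2800 + 0.4234 + 0.0756 + 0.0784)
  = 59.9012 / 0.9924 = 60.360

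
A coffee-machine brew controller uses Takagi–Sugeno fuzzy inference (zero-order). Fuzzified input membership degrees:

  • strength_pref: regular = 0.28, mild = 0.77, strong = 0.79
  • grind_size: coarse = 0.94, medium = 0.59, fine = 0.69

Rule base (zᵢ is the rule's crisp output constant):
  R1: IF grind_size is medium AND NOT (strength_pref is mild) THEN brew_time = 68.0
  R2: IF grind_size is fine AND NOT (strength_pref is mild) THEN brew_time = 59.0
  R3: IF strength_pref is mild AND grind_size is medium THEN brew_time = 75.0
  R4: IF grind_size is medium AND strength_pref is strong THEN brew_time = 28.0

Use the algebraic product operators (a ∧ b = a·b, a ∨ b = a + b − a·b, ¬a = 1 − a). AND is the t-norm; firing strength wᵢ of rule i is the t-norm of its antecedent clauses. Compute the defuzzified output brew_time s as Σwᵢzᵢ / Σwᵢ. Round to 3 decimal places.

54.095

R1 (z=68.0): medium=0.59, ¬mild=1−0.77=0.23; AND[a·b] → w = 0.1357
R2 (z=59.0): fine=0.69, ¬mild=1−0.77=0.23; AND[a·b] → w = 0.1587
R3 (z=75.0): mild=0.77, medium=0.59; AND[a·b] → w = 0.4543
R4 (z=28.0): medium=0.59, strong=0.79; AND[a·b] → w = 0.4661
Weighted average = (0.1357·68.0 + 0.1587·59.0 + 0.4543·75.0 + 0.4661·28.0) / (0.1357 + 0.1587 + 0.4543 + 0.4661)
  = 65.7142 / 1.2148 = 54.095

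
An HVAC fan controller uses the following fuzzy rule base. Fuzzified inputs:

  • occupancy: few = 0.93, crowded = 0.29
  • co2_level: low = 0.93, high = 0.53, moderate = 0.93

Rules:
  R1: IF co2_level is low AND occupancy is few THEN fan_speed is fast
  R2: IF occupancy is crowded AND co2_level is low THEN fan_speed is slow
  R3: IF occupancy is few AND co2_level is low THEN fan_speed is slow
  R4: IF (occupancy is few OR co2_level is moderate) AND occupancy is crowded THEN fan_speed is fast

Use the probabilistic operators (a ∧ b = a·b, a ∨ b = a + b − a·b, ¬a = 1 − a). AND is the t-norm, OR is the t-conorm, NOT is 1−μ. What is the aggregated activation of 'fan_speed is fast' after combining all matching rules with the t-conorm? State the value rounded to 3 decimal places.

R1: low=0.93, few=0.93; AND[a·b] → w = 0.8649
R2: crowded=0.29, low=0.93; AND[a·b] → w = 0.2697
R3: few=0.93, low=0.93; AND[a·b] → w = 0.8649
R4: (few=0.93 OR moderate=0.93) = 0.9951; AND[a·b] with crowded=0.29 → w = 0.2886
Rules with consequent 'fast': {R1, R4} → strengths 0.8649, 0.2886
Aggregate via t-conorm [a + b − a·b]: 0.9039

0.904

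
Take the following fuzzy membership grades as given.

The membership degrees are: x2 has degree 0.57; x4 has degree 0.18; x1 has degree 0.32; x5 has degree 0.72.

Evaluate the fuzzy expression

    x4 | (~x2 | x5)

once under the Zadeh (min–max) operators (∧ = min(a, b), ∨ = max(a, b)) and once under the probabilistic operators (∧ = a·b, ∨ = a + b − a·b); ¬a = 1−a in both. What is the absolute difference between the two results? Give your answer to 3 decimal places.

0.149

Under Zadeh (min–max):
  ~x2 = 1 − 0.57 = 0.43
  ~x2 | x5 = max(a, b) on (0.43, 0.72) = 0.72
  x4 | (~x2 | x5) = max(a, b) on (0.18, 0.72) = 0.72
  → value = 0.7200
Under probabilistic:
  ~x2 = 1 − 0.5700 = 0.4300
  ~x2 | x5 = a + b − a·b on (0.4300, 0.7200) = 0.8404
  x4 | (~x2 | x5) = a + b − a·b on (0.1800, 0.8404) = 0.8691
  → value = 0.8691
|0.7200 − 0.8691| = 0.149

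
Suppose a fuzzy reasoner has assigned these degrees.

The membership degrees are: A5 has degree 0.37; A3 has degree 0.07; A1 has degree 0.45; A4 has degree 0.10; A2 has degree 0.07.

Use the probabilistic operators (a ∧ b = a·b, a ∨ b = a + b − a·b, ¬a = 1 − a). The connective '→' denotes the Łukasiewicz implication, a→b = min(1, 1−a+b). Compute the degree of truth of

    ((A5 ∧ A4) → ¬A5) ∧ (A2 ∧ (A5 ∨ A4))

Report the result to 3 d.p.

A5 ∧ A4 = a·b on (0.3700, 0.1000) = 0.0370
¬A5 = 1 − 0.3700 = 0.6300
(A5 ∧ A4) → ¬A5  [Łukasiewicz: min(1, 1−a+b)] with a=0.0370, b=0.6300 → 1.0000
A5 ∨ A4 = a + b − a·b on (0.3700, 0.1000) = 0.4330
A2 ∧ (A5 ∨ A4) = a·b on (0.0700, 0.4330) = 0.0303
((A5 ∧ A4) → ¬A5) ∧ (A2 ∧ (A5 ∨ A4)) = a·b on (1.0000, 0.0303) = 0.0303

0.030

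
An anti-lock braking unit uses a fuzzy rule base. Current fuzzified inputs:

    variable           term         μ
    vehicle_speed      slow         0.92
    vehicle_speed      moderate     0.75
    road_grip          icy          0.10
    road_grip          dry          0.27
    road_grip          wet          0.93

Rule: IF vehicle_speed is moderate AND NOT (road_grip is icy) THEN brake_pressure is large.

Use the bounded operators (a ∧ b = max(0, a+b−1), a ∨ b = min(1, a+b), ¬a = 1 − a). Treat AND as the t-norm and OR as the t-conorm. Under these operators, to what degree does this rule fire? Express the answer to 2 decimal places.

0.65

firing strength: moderate=0.75, ¬icy=1−0.10=0.90; AND[max(0, a+b−1)] → w = 0.65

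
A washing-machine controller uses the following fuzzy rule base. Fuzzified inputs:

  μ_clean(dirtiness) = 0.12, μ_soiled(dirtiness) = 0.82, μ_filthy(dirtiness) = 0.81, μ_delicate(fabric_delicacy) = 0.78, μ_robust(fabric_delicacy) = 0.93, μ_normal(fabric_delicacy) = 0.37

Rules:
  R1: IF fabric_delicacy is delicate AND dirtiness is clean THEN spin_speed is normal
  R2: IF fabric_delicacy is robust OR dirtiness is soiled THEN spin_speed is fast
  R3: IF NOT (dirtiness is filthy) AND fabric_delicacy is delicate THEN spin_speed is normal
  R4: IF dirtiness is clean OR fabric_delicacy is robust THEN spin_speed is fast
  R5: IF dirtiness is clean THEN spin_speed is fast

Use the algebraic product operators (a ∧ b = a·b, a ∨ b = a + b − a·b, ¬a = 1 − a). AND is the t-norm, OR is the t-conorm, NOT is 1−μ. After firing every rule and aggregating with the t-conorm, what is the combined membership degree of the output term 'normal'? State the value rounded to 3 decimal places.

0.228

R1: delicate=0.78, clean=0.12; AND[a·b] → w = 0.0936
R2: robust=0.93, soiled=0.82; OR[a + b − a·b] → w = 0.9874
R3: ¬filthy=1−0.81=0.19, delicate=0.78; AND[a·b] → w = 0.1482
R4: clean=0.12, robust=0.93; OR[a + b − a·b] → w = 0.9384
R5: clean=0.12 → w = 0.1200
Rules with consequent 'normal': {R1, R3} → strengths 0.0936, 0.1482
Aggregate via t-conorm [a + b − a·b]: 0.2279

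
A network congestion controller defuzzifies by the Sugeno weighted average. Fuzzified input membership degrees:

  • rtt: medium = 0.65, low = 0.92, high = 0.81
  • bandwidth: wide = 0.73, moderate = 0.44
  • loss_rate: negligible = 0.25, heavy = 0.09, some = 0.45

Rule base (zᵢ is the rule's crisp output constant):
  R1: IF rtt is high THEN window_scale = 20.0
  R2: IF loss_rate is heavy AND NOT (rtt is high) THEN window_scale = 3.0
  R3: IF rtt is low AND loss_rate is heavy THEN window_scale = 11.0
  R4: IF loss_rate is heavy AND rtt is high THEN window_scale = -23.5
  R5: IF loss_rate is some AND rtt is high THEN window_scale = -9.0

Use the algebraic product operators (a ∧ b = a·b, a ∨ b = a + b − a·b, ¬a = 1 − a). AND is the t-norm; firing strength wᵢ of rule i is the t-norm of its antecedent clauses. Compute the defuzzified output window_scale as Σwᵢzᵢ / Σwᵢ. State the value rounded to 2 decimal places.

R1 (z=20.0): high=0.81 → w = 0.8100
R2 (z=3.0): heavy=0.09, ¬high=1−0.81=0.19; AND[a·b] → w = 0.0171
R3 (z=11.0): low=0.92, heavy=0.09; AND[a·b] → w = 0.0828
R4 (z=-23.5): heavy=0.09, high=0.81; AND[a·b] → w = 0.0729
R5 (z=-9.0): some=0.45, high=0.81; AND[a·b] → w = 0.3645
Weighted average = (0.8100·20.0 + 0.0171·3.0 + 0.0828·11.0 + 0.0729·-23.5 + 0.3645·-9.0) / (0.8100 + 0.0171 + 0.0828 + 0.0729 + 0.3645)
  = 12.1685 / 1.3473 = 9.03

9.03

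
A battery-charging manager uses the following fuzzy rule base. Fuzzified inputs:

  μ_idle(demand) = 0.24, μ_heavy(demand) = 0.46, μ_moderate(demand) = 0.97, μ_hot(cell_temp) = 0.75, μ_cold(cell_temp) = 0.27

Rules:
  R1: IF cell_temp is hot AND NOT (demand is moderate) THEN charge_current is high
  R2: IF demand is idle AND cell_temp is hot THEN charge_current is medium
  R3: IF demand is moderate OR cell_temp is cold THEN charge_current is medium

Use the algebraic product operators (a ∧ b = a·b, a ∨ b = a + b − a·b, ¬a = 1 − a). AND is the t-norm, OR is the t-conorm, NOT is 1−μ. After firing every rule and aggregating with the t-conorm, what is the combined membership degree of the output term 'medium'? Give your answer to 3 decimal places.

0.982

R1: hot=0.75, ¬moderate=1−0.97=0.03; AND[a·b] → w = 0.0225
R2: idle=0.24, hot=0.75; AND[a·b] → w = 0.1800
R3: moderate=0.97, cold=0.27; OR[a + b − a·b] → w = 0.9781
Rules with consequent 'medium': {R2, R3} → strengths 0.1800, 0.9781
Aggregate via t-conorm [a + b − a·b]: 0.9820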